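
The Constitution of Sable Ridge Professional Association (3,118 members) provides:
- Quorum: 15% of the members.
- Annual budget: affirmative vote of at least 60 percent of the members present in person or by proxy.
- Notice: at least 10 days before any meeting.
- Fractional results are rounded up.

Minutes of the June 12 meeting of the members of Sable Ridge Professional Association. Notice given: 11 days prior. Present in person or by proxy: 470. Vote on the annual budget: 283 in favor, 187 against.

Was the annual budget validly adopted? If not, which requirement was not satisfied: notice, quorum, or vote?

Notice: 11 days given; 10 required. Satisfied.
Quorum: 15% of 3,118 = 467.70, rounded up to 468; 470 present. Satisfied.
Vote: requires three-fifths of those present (470); 3/5 of 470 = 282, so 282 needed; 283 in favor. Satisfied.

Valid — all requirements satisfied.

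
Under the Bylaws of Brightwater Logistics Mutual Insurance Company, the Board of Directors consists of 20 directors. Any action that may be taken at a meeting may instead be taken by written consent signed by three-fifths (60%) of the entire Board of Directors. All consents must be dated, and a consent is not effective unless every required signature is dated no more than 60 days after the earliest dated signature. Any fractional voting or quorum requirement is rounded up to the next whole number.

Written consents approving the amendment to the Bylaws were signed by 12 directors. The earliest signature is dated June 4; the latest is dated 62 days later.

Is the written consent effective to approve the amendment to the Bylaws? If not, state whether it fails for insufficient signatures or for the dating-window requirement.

Not effective — dating-window requirement not satisfied.

Signatures required: three-fifths (60%) of 20 — 3/5 of 20 = 12, so 12 needed; 12 signed. Sufficient.
Dating window: the latest signature is 62 days after the earliest; the limit is 60 days. Outside the window.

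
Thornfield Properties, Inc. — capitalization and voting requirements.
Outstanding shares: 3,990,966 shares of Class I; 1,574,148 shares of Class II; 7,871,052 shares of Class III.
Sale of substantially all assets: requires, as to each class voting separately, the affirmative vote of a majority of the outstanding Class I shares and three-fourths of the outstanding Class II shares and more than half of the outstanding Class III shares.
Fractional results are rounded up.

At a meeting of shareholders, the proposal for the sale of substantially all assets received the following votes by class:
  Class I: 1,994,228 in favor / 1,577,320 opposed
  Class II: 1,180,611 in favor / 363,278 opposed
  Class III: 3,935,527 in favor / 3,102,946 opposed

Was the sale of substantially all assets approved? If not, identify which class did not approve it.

Class I: a majority of 3990966 is 1995484; 1,995,484 required, 1,994,228 in favor — not approved.
Class II: 3/4 of 1574148 = 1180611; 1,180,611 required, 1,180,611 in favor — approved.
Class III: a majority of 7871052 is 3935527; 3,935,527 required, 3,935,527 in favor — approved.

Not approved — the Class I shares did not give the required vote.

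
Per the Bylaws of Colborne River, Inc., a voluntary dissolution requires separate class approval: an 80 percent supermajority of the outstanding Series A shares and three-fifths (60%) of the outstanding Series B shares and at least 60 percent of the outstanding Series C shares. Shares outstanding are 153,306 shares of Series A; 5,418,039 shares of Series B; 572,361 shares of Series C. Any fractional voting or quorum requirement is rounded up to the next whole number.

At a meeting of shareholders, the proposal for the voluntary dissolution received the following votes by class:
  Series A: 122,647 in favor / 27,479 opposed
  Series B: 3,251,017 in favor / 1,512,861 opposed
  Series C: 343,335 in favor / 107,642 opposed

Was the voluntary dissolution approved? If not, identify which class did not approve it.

Series A: 4/5 of 153306 = 122644.80, rounded up to 122645; 122,645 required, 122,647 in favor — approved.
Series B: 3/5 of 5418039 = 3250823.40, rounded up to 3250824; 3,250,824 required, 3,251,017 in favor — approved.
Series C: 3/5 of 572361 = 343416.60, rounded up to 343417; 343,417 required, 343,335 in favor — not approved.

Not approved — the Series C shares did not give the required vote.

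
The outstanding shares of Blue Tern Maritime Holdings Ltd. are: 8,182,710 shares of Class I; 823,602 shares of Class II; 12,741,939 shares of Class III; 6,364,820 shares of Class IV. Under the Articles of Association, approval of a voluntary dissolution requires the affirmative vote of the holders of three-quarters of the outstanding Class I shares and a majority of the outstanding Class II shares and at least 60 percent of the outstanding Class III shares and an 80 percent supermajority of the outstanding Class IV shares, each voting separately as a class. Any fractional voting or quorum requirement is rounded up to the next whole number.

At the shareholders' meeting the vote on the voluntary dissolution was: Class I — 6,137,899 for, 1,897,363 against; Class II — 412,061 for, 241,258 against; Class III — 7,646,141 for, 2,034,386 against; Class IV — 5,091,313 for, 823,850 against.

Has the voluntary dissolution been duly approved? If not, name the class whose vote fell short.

Not approved — the Class IV shares did not give the required vote.

Class I: 3/4 of 8182710 = 6137032.50, rounded up to 6137033; 6,137,033 required, 6,137,899 in favor — approved.
Class II: a majority of 823602 is 411802; 411,802 required, 412,061 in favor — approved.
Class III: 3/5 of 12741939 = 7645163.40, rounded up to 7645164; 7,645,164 required, 7,646,141 in favor — approved.
Class IV: 4/5 of 6364820 = 5091856; 5,091,856 required, 5,091,313 in favor — not approved.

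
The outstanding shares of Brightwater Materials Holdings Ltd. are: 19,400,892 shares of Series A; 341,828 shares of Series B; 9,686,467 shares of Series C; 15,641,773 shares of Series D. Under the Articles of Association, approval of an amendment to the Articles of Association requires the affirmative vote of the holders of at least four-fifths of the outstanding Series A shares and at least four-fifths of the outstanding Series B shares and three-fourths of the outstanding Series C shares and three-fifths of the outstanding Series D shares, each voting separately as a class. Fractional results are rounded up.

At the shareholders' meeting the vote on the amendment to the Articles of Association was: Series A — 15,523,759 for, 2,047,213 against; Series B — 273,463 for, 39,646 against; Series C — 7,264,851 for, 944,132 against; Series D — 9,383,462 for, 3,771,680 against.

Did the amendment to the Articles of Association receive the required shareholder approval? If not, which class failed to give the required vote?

Not approved — the Series D shares did not give the required vote.

Series A: 4/5 of 19400892 = 15520713.60, rounded up to 15520714; 15,520,714 required, 15,523,759 in favor — approved.
Series B: 4/5 of 341828 = 273462.40, rounded up to 273463; 273,463 required, 273,463 in favor — approved.
Series C: 3/4 of 9686467 = 7264850.25, rounded up to 7264851; 7,264,851 required, 7,264,851 in favor — approved.
Series D: 3/5 of 15641773 = 9385063.80, rounded up to 9385064; 9,385,064 required, 9,383,462 in favor — not approved.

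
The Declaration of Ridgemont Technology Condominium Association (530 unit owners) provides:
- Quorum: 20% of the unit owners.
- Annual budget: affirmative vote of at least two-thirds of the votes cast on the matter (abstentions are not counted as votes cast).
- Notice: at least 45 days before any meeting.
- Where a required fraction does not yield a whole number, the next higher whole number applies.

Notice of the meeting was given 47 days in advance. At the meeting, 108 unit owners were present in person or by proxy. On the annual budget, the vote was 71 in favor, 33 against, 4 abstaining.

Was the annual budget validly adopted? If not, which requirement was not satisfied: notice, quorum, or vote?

Valid — all requirements satisfied.

Notice: 47 days given; 45 required. Satisfied.
Quorum: 20% of 530 = 106; 108 present. Satisfied.
Vote: requires two-thirds of the votes cast (108 − 4 abstaining = 104); 2/3 of 104 = 69.33, rounded up to 70, so 70 needed; 71 in favor. Satisfied.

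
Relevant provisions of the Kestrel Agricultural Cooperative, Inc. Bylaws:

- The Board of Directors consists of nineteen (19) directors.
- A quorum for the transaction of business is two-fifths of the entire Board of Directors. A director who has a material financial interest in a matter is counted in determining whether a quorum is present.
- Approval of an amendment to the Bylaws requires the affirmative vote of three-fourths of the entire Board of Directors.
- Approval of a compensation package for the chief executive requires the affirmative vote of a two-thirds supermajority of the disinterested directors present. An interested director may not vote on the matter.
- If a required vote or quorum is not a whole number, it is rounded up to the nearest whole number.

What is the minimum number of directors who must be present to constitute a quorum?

8

2/5 of 19 = 7.60, rounded up to 8.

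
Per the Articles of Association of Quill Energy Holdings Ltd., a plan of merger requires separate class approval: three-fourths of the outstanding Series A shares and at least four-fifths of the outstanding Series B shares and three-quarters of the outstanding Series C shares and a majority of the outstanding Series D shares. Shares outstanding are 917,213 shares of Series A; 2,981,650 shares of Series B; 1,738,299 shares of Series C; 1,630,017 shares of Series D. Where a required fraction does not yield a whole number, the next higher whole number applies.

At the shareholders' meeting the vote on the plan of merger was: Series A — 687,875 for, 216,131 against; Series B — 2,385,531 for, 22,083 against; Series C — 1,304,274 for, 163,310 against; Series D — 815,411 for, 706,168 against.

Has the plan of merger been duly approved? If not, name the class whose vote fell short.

Series A: 3/4 of 917213 = 687909.75, rounded up to 687910; 687,910 required, 687,875 in favor — not approved.
Series B: 4/5 of 2981650 = 2385320; 2,385,320 required, 2,385,531 in favor — approved.
Series C: 3/4 of 1738299 = 1303724.25, rounded up to 1303725; 1,303,725 required, 1,304,274 in favor — approved.
Series D: a majority of 1630017 is 815009; 815,009 required, 815,411 in favor — approved.

Not approved — the Series A shares did not give the required vote.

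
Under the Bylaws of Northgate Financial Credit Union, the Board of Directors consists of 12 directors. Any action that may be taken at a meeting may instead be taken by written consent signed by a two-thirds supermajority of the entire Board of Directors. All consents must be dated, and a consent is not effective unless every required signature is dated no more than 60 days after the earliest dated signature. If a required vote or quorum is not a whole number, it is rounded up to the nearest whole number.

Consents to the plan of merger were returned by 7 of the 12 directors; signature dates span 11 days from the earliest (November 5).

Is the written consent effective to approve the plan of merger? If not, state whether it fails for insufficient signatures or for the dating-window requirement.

Signatures required: a two-thirds supermajority of 12 — 2/3 of 12 = 8, so 8 needed; 7 signed. Insufficient.
Dating window: the latest signature is 11 days after the earliest; the limit is 60 days. Within the window.

Not effective — insufficient signatures.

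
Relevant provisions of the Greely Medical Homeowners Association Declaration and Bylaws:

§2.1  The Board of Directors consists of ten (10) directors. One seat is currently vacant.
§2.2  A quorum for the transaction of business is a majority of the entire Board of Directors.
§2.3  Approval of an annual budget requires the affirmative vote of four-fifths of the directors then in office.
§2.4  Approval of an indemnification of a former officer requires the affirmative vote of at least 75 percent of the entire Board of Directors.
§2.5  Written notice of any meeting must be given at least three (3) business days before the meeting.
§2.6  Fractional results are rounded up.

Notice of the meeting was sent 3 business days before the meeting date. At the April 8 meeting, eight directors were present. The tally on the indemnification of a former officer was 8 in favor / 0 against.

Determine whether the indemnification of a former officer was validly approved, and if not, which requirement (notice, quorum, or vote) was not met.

Valid — all requirements satisfied.

Notice: 3 business days given; 3 required (3 ≥ 3). Satisfied.
Quorum: 8 present; quorum is 6. Satisfied.
Vote: the indemnification of a former officer requires three-fourths of the entire Board of Directors (10). 3/4 of 10 = 7.50, rounded up to 8, so 8 affirmative votes are needed; 8 voted in favor. Satisfied.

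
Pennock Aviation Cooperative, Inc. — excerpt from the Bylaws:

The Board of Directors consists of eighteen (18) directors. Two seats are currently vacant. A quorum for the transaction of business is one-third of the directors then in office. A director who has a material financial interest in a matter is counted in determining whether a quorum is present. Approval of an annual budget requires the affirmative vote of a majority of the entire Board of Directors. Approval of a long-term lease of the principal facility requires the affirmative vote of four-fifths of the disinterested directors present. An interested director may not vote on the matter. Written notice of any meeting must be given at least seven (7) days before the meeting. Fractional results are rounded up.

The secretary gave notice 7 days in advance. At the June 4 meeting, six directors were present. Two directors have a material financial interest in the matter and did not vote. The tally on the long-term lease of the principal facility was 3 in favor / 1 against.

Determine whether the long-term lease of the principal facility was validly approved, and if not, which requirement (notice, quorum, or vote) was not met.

Invalid — vote requirement not satisfied.

Notice: 7 days given; 7 required (7 ≥ 7). Satisfied.
Quorum: 6 present (interested directors count toward quorum); quorum is 6. Satisfied.
Vote: the long-term lease of the principal facility requires four-fifths of the disinterested directors present (6 − 2 = 4). 4/5 of 4 = 3.20, rounded up to 4, so 4 affirmative votes are needed; 3 voted in favor. Not satisfied.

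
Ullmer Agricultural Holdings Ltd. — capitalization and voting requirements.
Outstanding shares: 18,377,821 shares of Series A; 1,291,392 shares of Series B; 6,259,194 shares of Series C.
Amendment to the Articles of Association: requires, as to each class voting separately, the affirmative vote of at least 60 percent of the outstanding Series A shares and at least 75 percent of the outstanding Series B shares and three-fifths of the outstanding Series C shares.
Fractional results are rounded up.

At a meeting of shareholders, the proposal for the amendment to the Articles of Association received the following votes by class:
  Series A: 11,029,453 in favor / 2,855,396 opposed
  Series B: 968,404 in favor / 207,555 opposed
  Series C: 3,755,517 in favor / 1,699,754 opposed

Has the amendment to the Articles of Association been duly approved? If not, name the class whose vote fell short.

Not approved — the Series B shares did not give the required vote.

Series A: 3/5 of 18377821 = 11026692.60, rounded up to 11026693; 11,026,693 required, 11,029,453 in favor — approved.
Series B: 3/4 of 1291392 = 968544; 968,544 required, 968,404 in favor — not approved.
Series C: 3/5 of 6259194 = 3755516.40, rounded up to 3755517; 3,755,517 required, 3,755,517 in favor — approved.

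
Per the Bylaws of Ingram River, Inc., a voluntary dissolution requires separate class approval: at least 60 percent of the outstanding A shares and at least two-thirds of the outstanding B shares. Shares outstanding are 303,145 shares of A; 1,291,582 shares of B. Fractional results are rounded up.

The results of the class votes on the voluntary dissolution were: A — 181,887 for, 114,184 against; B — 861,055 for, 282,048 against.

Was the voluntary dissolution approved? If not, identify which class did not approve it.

A: 3/5 of 303145 = 181887; 181,887 required, 181,887 in favor — approved.
B: 2/3 of 1291582 = 861054.67, rounded up to 861055; 861,055 required, 861,055 in favor — approved.

Approved — every class gave the required vote.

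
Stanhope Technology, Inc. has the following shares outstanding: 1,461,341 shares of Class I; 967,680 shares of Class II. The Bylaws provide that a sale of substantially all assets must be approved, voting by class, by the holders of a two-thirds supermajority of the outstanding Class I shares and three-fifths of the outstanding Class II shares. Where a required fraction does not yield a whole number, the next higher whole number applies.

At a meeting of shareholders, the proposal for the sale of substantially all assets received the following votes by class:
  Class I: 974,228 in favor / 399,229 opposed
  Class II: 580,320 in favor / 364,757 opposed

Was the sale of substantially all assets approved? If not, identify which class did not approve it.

Not approved — the Class II shares did not give the required vote.

Class I: 2/3 of 1461341 = 974227.33, rounded up to 974228; 974,228 required, 974,228 in favor — approved.
Class II: 3/5 of 967680 = 580608; 580,608 required, 580,320 in favor — not approved.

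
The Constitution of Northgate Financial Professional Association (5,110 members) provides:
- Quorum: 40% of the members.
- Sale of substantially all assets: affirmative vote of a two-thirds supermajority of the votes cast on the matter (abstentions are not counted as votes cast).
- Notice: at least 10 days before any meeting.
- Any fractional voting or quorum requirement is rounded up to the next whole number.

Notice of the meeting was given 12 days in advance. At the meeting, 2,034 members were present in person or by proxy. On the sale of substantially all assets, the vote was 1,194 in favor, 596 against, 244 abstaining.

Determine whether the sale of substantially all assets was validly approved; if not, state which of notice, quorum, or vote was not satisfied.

Notice: 12 days given; 10 required. Satisfied.
Quorum: 40% of 5,110 = 2,044; 2,034 present. Not satisfied.
Vote: requires two-thirds of the votes cast (2,034 − 244 abstaining = 1,790); 2/3 of 1790 = 1193.33, rounded up to 1194, so 1,194 needed; 1,194 in favor. Satisfied.

Invalid — quorum requirement not satisfied.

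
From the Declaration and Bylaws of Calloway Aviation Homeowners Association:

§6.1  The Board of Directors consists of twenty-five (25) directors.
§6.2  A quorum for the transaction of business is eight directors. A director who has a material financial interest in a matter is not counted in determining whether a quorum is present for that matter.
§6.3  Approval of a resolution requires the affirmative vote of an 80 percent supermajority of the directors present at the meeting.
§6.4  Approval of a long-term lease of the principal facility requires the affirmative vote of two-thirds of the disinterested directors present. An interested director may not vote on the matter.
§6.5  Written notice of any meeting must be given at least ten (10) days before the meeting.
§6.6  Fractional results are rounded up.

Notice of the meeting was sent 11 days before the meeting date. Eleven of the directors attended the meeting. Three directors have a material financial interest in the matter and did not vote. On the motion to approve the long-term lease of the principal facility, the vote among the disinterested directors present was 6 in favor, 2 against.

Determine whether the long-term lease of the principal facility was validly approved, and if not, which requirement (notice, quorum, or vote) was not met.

Valid — all requirements satisfied.

Notice: 11 days given; 10 required (11 ≥ 10). Satisfied.
Quorum: 11 present, but the 3 interested directors do not count, leaving 8. Quorum is 8. Satisfied.
Vote: the long-term lease of the principal facility requires two-thirds of the disinterested directors present (11 − 3 = 8). 2/3 of 8 = 5.33, rounded up to 6, so 6 affirmative votes are needed; 6 voted in favor. Satisfied.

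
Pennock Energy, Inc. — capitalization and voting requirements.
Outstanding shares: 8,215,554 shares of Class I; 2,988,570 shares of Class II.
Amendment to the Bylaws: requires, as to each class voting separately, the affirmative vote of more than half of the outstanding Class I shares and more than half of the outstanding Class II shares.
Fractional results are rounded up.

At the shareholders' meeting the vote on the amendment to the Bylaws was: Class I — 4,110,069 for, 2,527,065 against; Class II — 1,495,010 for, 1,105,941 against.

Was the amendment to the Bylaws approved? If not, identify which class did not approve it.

Approved — every class gave the required vote.

Class I: a majority of 8215554 is 4107778; 4,107,778 required, 4,110,069 in favor — approved.
Class II: a majority of 2988570 is 1494286; 1,494,286 required, 1,495,010 in favor — approved.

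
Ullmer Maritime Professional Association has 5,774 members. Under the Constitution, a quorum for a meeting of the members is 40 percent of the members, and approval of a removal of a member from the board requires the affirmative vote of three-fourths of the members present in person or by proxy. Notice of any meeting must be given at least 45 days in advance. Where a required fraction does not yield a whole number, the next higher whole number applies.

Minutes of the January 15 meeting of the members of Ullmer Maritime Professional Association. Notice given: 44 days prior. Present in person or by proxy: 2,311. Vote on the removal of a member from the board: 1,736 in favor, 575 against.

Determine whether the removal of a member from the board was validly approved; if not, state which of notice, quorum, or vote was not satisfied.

Invalid — notice requirement not satisfied.

Notice: 44 days given; 45 required. Not satisfied.
Quorum: 40% of 5,774 = 2,309.60, rounded up to 2,310; 2,311 present. Satisfied.
Vote: requires three-fourths of those present (2,311); 3/4 of 2311 = 1733.25, rounded up to 1734, so 1,734 needed; 1,736 in favor. Satisfied.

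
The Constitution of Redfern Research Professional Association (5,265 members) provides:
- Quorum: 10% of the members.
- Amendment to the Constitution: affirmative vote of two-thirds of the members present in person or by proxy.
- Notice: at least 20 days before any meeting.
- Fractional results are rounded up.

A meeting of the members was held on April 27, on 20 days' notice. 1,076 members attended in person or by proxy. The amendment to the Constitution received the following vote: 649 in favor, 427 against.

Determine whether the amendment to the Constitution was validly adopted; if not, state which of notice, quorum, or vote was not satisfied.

Invalid — vote requirement not satisfied.

Notice: 20 days given; 20 required. Satisfied.
Quorum: 10% of 5,265 = 526.50, rounded up to 527; 1,076 present. Satisfied.
Vote: requires two-thirds of those present (1,076); 2/3 of 1076 = 717.33, rounded up to 718, so 718 needed; 649 in favor. Not satisfied.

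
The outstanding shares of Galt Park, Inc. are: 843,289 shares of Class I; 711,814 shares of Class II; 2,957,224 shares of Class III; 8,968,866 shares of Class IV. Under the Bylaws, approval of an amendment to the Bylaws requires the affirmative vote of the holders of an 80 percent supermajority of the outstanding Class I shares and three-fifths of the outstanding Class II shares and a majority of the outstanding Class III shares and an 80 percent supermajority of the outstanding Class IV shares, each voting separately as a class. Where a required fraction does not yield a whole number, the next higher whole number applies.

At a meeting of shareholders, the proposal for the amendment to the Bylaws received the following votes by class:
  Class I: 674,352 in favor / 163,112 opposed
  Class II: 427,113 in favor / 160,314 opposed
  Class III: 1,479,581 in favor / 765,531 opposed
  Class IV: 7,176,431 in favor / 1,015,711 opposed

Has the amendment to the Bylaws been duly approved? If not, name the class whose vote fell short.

Not approved — the Class I shares did not give the required vote.

Class I: 4/5 of 843289 = 674631.20, rounded up to 674632; 674,632 required, 674,352 in favor — not approved.
Class II: 3/5 of 711814 = 427088.40, rounded up to 427089; 427,089 required, 427,113 in favor — approved.
Class III: a majority of 2957224 is 1478613; 1,478,613 required, 1,479,581 in favor — approved.
Class IV: 4/5 of 8968866 = 7175092.80, rounded up to 7175093; 7,175,093 required, 7,176,431 in favor — approved.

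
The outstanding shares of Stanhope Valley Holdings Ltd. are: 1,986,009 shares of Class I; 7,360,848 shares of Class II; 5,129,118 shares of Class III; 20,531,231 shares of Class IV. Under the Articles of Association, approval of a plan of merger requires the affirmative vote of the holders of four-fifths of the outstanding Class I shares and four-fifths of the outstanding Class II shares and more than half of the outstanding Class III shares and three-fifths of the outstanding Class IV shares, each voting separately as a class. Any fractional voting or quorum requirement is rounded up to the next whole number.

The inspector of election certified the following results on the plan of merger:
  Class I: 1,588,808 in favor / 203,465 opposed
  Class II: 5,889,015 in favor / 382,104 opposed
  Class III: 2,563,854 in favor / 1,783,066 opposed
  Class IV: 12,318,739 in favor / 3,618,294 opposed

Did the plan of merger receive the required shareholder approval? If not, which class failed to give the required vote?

Not approved — the Class III shares did not give the required vote.

Class I: 4/5 of 1986009 = 1588807.20, rounded up to 1588808; 1,588,808 required, 1,588,808 in favor — approved.
Class II: 4/5 of 7360848 = 5888678.40, rounded up to 5888679; 5,888,679 required, 5,889,015 in favor — approved.
Class III: a majority of 5129118 is 2564560; 2,564,560 required, 2,563,854 in favor — not approved.
Class IV: 3/5 of 20531231 = 12318738.60, rounded up to 12318739; 12,318,739 required, 12,318,739 in favor — approved.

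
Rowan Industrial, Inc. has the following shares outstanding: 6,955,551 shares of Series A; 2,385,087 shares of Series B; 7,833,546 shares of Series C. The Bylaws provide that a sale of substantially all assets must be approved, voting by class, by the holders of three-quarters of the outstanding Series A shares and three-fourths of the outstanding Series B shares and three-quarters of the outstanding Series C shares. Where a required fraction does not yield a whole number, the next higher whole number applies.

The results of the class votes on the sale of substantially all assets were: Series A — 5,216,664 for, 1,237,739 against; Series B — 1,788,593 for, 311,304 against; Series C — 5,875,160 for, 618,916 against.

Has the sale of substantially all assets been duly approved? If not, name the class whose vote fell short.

Series A: 3/4 of 6955551 = 5216663.25, rounded up to 5216664; 5,216,664 required, 5,216,664 in favor — approved.
Series B: 3/4 of 2385087 = 1788815.25, rounded up to 1788816; 1,788,816 required, 1,788,593 in favor — not approved.
Series C: 3/4 of 7833546 = 5875159.50, rounded up to 5875160; 5,875,160 required, 5,875,160 in favor — approved.

Not approved — the Series B shares did not give the required vote.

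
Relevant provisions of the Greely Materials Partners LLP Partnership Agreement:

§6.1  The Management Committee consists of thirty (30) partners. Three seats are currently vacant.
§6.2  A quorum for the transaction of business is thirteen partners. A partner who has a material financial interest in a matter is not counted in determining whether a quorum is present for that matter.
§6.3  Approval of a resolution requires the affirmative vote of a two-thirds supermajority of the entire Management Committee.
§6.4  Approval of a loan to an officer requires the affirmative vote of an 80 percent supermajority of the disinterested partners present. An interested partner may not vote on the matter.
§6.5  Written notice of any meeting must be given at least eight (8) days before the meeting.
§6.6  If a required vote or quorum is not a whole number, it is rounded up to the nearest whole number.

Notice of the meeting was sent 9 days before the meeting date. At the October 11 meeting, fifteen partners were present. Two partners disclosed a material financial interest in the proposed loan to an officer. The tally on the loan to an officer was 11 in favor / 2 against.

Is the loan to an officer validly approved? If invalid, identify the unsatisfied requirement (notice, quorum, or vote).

Valid — all requirements satisfied.

Notice: 9 days given; 8 required (9 ≥ 8). Satisfied.
Quorum: 15 present, but the 2 interested partners do not count, leaving 13. Quorum is 13. Satisfied.
Vote: the loan to an officer requires four-fifths of the disinterested partners present (15 − 2 = 13). 4/5 of 13 = 10.40, rounded up to 11, so 11 affirmative votes are needed; 11 voted in favor. Satisfied.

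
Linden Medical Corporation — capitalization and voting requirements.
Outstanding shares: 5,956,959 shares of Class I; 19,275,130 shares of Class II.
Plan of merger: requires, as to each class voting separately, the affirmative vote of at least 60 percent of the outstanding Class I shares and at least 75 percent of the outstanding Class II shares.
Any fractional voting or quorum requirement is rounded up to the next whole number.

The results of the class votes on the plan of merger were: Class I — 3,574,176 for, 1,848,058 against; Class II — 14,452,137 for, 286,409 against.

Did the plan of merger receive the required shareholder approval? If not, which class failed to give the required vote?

Class I: 3/5 of 5956959 = 3574175.40, rounded up to 3574176; 3,574,176 required, 3,574,176 in favor — approved.
Class II: 3/4 of 19275130 = 14456347.50, rounded up to 14456348; 14,456,348 required, 14,452,137 in favor — not approved.

Not approved — the Class II shares did not give the required vote.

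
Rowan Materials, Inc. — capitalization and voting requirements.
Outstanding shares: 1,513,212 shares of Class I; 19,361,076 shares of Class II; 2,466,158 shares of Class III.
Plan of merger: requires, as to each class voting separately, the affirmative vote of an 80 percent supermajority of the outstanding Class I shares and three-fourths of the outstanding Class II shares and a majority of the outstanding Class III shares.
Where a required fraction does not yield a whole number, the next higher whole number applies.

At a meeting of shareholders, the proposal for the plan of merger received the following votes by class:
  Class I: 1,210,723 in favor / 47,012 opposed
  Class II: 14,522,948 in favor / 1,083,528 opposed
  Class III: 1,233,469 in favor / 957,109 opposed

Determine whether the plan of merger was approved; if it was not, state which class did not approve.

Approved — every class gave the required vote.

Class I: 4/5 of 1513212 = 1210569.60, rounded up to 1210570; 1,210,570 required, 1,210,723 in favor — approved.
Class II: 3/4 of 19361076 = 14520807; 14,520,807 required, 14,522,948 in favor — approved.
Class III: a majority of 2466158 is 1233080; 1,233,080 required, 1,233,469 in favor — approved.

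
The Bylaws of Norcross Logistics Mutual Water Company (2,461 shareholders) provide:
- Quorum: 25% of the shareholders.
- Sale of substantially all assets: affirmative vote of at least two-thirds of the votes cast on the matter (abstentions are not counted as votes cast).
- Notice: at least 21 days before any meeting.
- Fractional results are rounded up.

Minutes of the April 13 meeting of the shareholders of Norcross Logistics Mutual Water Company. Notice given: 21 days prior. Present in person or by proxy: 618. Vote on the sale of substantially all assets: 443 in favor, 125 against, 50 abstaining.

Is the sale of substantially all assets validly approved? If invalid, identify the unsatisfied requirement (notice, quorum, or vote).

Notice: 21 days given; 21 required. Satisfied.
Quorum: 25% of 2,461 = 615.25, rounded up to 616; 618 present. Satisfied.
Vote: requires two-thirds of the votes cast (618 − 50 abstaining = 568); 2/3 of 568 = 378.67, rounded up to 379, so 379 needed; 443 in favor. Satisfied.

Valid — all requirements satisfied.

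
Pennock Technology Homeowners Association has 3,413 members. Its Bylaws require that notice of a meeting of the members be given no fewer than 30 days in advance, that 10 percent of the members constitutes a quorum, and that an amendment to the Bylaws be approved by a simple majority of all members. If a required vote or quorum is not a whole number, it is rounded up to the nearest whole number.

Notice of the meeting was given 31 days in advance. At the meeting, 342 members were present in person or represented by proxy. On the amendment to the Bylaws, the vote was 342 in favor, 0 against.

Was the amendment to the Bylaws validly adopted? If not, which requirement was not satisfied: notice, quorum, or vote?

Notice: 31 days given; 30 required. Satisfied.
Quorum: 10% of 3,413 = 341.30, rounded up to 342; 342 present. Satisfied.
Vote: requires a majority of all members (3,413); a majority of 3413 is 1707, so 1,707 needed; 342 in favor. Not satisfied.

Invalid — vote requirement not satisfied.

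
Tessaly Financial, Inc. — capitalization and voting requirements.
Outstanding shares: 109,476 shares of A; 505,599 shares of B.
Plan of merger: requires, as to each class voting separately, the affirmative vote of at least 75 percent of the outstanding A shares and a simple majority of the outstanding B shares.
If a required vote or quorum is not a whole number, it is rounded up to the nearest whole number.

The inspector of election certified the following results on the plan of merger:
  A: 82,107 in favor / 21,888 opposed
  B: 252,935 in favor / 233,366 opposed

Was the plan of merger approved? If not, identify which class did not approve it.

Approved — every class gave the required vote.

A: 3/4 of 109476 = 82107; 82,107 required, 82,107 in favor — approved.
B: a majority of 505599 is 252800; 252,800 required, 252,935 in favor — approved.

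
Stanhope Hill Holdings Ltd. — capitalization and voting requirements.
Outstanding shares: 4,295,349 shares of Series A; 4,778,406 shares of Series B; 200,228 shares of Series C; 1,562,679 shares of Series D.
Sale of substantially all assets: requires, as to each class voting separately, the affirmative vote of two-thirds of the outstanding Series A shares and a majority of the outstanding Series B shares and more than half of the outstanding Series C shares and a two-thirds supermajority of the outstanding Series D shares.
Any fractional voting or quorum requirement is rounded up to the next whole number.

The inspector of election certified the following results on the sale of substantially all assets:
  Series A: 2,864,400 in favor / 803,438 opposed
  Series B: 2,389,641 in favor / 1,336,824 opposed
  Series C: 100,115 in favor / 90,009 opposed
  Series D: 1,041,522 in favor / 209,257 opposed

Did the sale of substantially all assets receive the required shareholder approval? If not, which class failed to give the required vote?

Not approved — the Series D shares did not give the required vote.

Series A: 2/3 of 4295349 = 2863566; 2,863,566 required, 2,864,400 in favor — approved.
Series B: a majority of 4778406 is 2389204; 2,389,204 required, 2,389,641 in favor — approved.
Series C: a majority of 200228 is 100115; 100,115 required, 100,115 in favor — approved.
Series D: 2/3 of 1562679 = 1041786; 1,041,786 required, 1,041,522 in favor — not approved.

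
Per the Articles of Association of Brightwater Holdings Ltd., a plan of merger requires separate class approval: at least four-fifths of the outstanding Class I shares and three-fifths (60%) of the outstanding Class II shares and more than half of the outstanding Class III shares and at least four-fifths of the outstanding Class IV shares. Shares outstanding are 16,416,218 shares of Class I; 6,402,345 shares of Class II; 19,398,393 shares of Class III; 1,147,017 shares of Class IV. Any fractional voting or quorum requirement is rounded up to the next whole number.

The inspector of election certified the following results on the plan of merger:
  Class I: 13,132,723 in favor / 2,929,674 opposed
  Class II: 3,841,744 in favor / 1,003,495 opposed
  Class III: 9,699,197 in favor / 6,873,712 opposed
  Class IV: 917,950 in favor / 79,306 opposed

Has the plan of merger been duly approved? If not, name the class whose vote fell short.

Not approved — the Class I shares did not give the required vote.

Class I: 4/5 of 16416218 = 13132974.40, rounded up to 13132975; 13,132,975 required, 13,132,723 in favor — not approved.
Class II: 3/5 of 6402345 = 3841407; 3,841,407 required, 3,841,744 in favor — approved.
Class III: a majority of 19398393 is 9699197; 9,699,197 required, 9,699,197 in favor — approved.
Class IV: 4/5 of 1147017 = 917613.60, rounded up to 917614; 917,614 required, 917,950 in favor — approved.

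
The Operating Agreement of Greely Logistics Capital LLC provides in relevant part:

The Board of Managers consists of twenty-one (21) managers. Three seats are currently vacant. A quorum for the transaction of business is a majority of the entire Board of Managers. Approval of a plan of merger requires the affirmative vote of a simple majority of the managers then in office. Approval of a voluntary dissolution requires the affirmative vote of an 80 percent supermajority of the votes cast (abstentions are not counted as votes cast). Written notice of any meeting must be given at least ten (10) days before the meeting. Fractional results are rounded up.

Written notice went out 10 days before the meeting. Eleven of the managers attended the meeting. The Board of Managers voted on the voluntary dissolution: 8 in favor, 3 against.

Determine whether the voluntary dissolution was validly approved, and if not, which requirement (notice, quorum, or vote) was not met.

Notice: 10 days given; 10 required (10 ≥ 10). Satisfied.
Quorum: 11 present; quorum is 11. Satisfied.
Vote: the voluntary dissolution requires four-fifths of the votes cast (11). 4/5 of 11 = 8.80, rounded up to 9, so 9 affirmative votes are needed; 8 voted in favor. Not satisfied.

Invalid — vote requirement not satisfied.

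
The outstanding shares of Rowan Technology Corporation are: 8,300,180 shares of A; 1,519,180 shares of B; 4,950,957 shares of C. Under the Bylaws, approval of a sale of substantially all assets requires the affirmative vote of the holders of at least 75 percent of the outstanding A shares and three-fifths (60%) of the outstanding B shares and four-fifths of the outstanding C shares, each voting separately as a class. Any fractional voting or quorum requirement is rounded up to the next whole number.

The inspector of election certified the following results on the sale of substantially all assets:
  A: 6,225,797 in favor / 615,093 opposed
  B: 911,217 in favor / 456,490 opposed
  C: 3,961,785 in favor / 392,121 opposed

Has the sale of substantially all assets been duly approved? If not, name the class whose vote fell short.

Not approved — the B shares did not give the required vote.

A: 3/4 of 8300180 = 6225135; 6,225,135 required, 6,225,797 in favor — approved.
B: 3/5 of 1519180 = 911508; 911,508 required, 911,217 in favor — not approved.
C: 4/5 of 4950957 = 3960765.60, rounded up to 3960766; 3,960,766 required, 3,961,785 in favor — approved.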